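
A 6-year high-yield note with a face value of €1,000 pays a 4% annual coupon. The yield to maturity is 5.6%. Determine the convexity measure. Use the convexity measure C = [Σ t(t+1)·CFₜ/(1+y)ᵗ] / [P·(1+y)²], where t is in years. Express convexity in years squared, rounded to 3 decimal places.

32.890

With y = 0.056:
  t   CF        PV=CF/(1+0.056)^t    t·PV        t(t+1)·PV
  1        40.00        37.8788        37.8788          75.7576
  2        40.00        35.8701        71.7401         215.2204
  3        40.00        33.9679       101.9036         407.6144
  4        40.00        32.1665       128.6662         643.3308
  5        40.00        30.4607       152.3037         913.8221
  6     1,040.00       749.9803     4,499.8815      31,499.1707
  Σ                    920.3242     4,992.3739      33,754.9159
P = 920.3242.
Convexity = Σ t(t+1)·PV / [P·(1+y)²] = 33,754.9159 / (920.3242 × 1.115136) = 32.89034.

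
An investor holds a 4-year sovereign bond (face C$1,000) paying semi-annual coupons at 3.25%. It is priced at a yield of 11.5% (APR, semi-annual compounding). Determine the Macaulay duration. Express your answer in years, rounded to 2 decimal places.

3.74 years

Periodic yield y = 0.0575. Discount each cash flow and weight by its period:
  t   CF        PV=CF/(1+0.0575)^t    t·PV
  1        16.25        15.3664        15.3664
  2        16.25        14.5309        29.0618
  3        16.25        13.7408        41.2224
  4        16.25        12.9937        51.9747
  5        16.25        12.2872        61.4358
  6        16.25        11.6191        69.7144
  7        16.25        10.9873        76.9111
  8     1,016.25       649.7668     5,198.1348
  Σ                    741.2922     5,543.8214
Price P = Σ PV = 741.2922.
Macaulay duration = Σ(t·PV) / P = 5,543.8214 / 741.2922 = 7.47859 half-year periods.
In years: 7.47859 / 2 = 3.73930 years.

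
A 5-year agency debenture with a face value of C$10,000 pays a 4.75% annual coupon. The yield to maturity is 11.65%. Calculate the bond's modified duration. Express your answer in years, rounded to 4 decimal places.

Periodic yield y = 0.1165. First find Macaulay duration:
  t   CF        PV=CF/(1+0.1165)^t    t·PV
  1       475.00       425.4366       425.4366
  2       475.00       381.0449       762.0898
  3       475.00       341.2852     1,023.8555
  4       475.00       305.6741     1,222.6966
  5    10,475.00     6,037.5452    30,187.7260
  Σ                  7,490.9860    33,621.8045
P = 7,490.9860; Macaulay duration = 33,621.8045 / 7,490.9860 = 4.48830 years.
Modified duration = D_Mac / (1 + y) = 4.48830 / 1.1165 = 4.01997 years.

4.0200 years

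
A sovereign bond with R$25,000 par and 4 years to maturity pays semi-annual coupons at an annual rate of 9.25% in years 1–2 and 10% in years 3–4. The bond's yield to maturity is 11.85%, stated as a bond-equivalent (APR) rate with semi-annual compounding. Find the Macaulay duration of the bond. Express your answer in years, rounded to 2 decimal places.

Periodic yield y = 0.05925. Discount each cash flow and weight by its period:
  t   CF        PV=CF/(1+0.05925)^t    t·PV
  1     1,156.25     1,091.5742     1,091.5742
  2     1,156.25     1,030.5161     2,061.0323
  3     1,156.25       972.8734     2,918.6202
  4     1,156.25       918.4549     3,673.8198
  5     1,250.00       937.3842     4,686.9212
  6     1,250.00       884.9509     5,309.7054
  7     1,250.00       835.4505     5,848.1532
  8    26,250.00    16,563.0963   132,504.7702
  Σ                 23,234.3006   158,094.5966
Price P = Σ PV = 23,234.3006.
Macaulay duration = Σ(t·PV) / P = 158,094.5966 / 23,234.3006 = 6.80436 half-year periods.
In years: 6.80436 / 2 = 3.40218 years.

3.40 years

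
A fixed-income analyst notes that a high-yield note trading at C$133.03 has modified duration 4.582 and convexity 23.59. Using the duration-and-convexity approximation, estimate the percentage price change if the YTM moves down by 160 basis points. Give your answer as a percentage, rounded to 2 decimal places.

+7.63%

Duration effect: -D_mod·Δy = -4.582 × (-0.016) = +0.073312
Convexity effect: ½·C·(Δy)² = 0.5 × 23.59 × (-0.016)² = +0.00301952
ΔP/P ≈ +0.073312 + 0.00301952 = +0.07633152
= +7.633152%.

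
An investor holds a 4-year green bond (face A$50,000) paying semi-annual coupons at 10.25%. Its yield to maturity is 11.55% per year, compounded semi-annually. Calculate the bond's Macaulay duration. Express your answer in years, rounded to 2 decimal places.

3.37 years

Periodic yield y = 0.05775. Discount each cash flow and weight by its period:
  t   CF        PV=CF/(1+0.05775)^t    t·PV
  1     2,562.50     2,422.5951     2,422.5951
  2     2,562.50     2,290.3287     4,580.6573
  3     2,562.50     2,165.2835     6,495.8506
  4     2,562.50     2,047.0655     8,188.2620
  5     2,562.50     1,935.3018     9,676.5091
  6     2,562.50     1,829.6401    10,977.8406
  7     2,562.50     1,729.7472    12,108.2304
  8    52,562.50    33,543.7599   268,350.0794
  Σ                 47,963.7218   322,800.0245
Price P = Σ PV = 47,963.7218.
Macaulay duration = Σ(t·PV) / P = 322,800.0245 / 47,963.7218 = 6.73009 half-year periods.
In years: 6.73009 / 2 = 3.36504 years.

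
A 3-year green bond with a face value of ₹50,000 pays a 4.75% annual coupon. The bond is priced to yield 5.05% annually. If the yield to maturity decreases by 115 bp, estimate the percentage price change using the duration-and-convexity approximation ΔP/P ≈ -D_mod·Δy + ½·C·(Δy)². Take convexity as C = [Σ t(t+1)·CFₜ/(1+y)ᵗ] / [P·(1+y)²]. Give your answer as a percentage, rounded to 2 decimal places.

+3.20%

With y = 0.0505:
  t   CF        PV=CF/(1+0.0505)^t    t·PV        t(t+1)·PV
  1     2,375.00     2,260.8282     2,260.8282       4,521.6564
  2     2,375.00     2,152.1449     4,304.2897      12,912.8692
  3    52,375.00    45,178.9222   135,536.7665     542,147.0660
  Σ                 49,591.8952   142,101.8844     559,581.5915
P = 49,591.8952; D_Mac = 2.86543 yrs; D_mod = 2.72768 yrs; C = 10.22494.
Duration effect: -2.72768 × (-0.0115) = +0.031368
Convexity effect: 0.5 × 10.22494 × (-0.0115)² = +0.0006761
ΔP/P ≈ +0.031368 + 0.0006761 = +0.032044 = +3.2044%.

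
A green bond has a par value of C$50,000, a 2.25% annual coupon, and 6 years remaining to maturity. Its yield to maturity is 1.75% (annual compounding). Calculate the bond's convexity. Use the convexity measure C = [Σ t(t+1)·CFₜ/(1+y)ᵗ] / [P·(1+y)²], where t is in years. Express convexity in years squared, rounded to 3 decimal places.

With y = 0.0175:
  t   CF        PV=CF/(1+0.0175)^t    t·PV        t(t+1)·PV
  1     1,125.00     1,105.6511     1,105.6511       2,211.3022
  2     1,125.00     1,086.6350     2,173.2700       6,519.8100
  3     1,125.00     1,067.9459     3,203.8378      12,815.3513
  4     1,125.00     1,049.5783     4,198.3133      20,991.5664
  5     1,125.00     1,031.5266     5,157.6330      30,945.7981
  6    51,125.00    46,070.9124   276,425.4747   1,934,978.3227
  Σ                 51,412.2494   292,264.1799   2,008,462.1506
P = 51,412.2494.
Convexity = Σ t(t+1)·PV / [P·(1+y)²] = 2,008,462.1506 / (51,412.2494 × 1.035306) = 37.73360.

37.734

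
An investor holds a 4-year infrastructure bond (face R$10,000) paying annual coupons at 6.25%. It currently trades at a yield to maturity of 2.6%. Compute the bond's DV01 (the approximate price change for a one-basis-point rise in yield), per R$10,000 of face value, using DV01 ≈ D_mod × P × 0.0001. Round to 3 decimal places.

Periodic yield y = 0.026.
  t   CF        PV=CF/(1+0.026)^t    t·PV
  1       625.00       609.1618       609.1618
  2       625.00       593.7249     1,187.4499
  3       625.00       578.6793     1,736.0379
  4    10,625.00     9,588.2532    38,353.0129
  Σ                 11,369.8193    41,885.6625
P = 11,369.8193; D_Mac = 3.68393 yrs; D_mod = 3.59058 yrs.
DV01 ≈ 3.59058 × 11,369.8193 × 0.0001 = 4.082423.

R$4.082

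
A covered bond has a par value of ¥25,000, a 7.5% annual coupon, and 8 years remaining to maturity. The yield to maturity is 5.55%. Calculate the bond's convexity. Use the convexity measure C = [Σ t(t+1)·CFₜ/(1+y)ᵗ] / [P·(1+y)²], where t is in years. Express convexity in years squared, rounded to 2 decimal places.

47.65

With y = 0.0555:
  t   CF        PV=CF/(1+0.0555)^t    t·PV        t(t+1)·PV
  1     1,875.00     1,776.4093     1,776.4093       3,552.8186
  2     1,875.00     1,683.0026     3,366.0053      10,098.0158
  3     1,875.00     1,594.5075     4,783.5224      19,134.0897
  4     1,875.00     1,510.6655     6,042.6621      30,213.3107
  5     1,875.00     1,431.2322     7,156.1608      42,936.9646
  6     1,875.00     1,355.9755     8,135.8531      56,950.9715
  7     1,875.00     1,284.6760     8,992.7320      71,941.8556
  8    26,875.00    17,445.4659   139,563.7270   1,256,073.5434
  Σ                 28,081.9345   179,817.0720   1,490,901.5699
P = 28,081.9345.
Convexity = Σ t(t+1)·PV / [P·(1+y)²] = 1,490,901.5699 / (28,081.9345 × 1.114080) = 47.65467.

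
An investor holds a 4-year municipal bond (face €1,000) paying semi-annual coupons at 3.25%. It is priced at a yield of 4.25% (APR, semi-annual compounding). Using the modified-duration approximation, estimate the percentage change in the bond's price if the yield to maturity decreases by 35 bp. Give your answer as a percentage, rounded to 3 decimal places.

+1.295%

Periodic yield y = 0.02125. Modified duration first:
  t   CF        PV=CF/(1+0.02125)^t    t·PV
  1        16.25        15.9119        15.9119
  2        16.25        15.5808        31.1616
  3        16.25        15.2566        45.7697
  4        16.25        14.9391        59.7565
  5        16.25        14.6283        73.1414
  6        16.25        14.3239        85.9433
  7        16.25        14.0258        98.1809
  8     1,016.25       858.9028     6,871.2221
  Σ                    963.5691     7,281.0874
P = 963.5691; D_Mac = 7.55637 half-year periods = 3.77819 yrs; D_mod = 3.77819/(1+0.02125) = 3.69957 yrs.
ΔP/P ≈ -D_mod · Δy = -3.69957 × (-0.0035) = +0.012948 = +1.2948%.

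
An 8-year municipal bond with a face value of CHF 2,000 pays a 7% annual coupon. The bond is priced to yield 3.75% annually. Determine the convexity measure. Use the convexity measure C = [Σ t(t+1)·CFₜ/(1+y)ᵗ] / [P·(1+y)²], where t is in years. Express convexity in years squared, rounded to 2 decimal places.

With y = 0.0375:
  t   CF        PV=CF/(1+0.0375)^t    t·PV        t(t+1)·PV
  1       140.00       134.9398       134.9398         269.8795
  2       140.00       130.0624       260.1248         780.3745
  3       140.00       125.3614       376.0841       1,504.3364
  4       140.00       120.8302       483.3209       2,416.6047
  5       140.00       116.4629       582.3144       3,493.8863
  6       140.00       112.2534       673.5202       4,714.6417
  7       140.00       108.1960       757.3722       6,058.9773
  8     2,140.00     1,594.0757    12,752.6053     114,773.4474
  Σ                  2,442.1817    16,020.2817     134,012.1478
P = 2,442.1817.
Convexity = Σ t(t+1)·PV / [P·(1+y)²] = 134,012.1478 / (2,442.1817 × 1.076406) = 50.97884.

50.98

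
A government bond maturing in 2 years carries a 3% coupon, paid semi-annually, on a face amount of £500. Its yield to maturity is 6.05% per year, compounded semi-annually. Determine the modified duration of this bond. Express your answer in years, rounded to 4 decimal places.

Periodic yield y = 0.03025. First find Macaulay duration:
  t   CF        PV=CF/(1+0.03025)^t    t·PV
  1         7.50         7.2798         7.2798
  2         7.50         7.0660        14.1321
  3         7.50         6.8586        20.5757
  4       507.50       450.4697     1,801.8787
  Σ                    471.6741     1,843.8662
P = 471.6741; Macaulay duration = 1,843.8662 / 471.6741 = 3.90920 half-year periods = 1.95460 years.
Modified duration = D_Mac / (1 + y) = 1.95460 / 1.03025 = 1.89721 years.

1.8972 years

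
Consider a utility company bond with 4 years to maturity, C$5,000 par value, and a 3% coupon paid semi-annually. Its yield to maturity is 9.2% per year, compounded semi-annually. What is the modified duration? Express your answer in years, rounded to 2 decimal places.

3.60 years

Periodic yield y = 0.046. First find Macaulay duration:
  t   CF        PV=CF/(1+0.046)^t    t·PV
  1        75.00        71.7017        71.7017
  2        75.00        68.5485       137.0970
  3        75.00        65.5339       196.6018
  4        75.00        62.6519       250.6078
  5        75.00        59.8967       299.4835
  6        75.00        57.2626       343.5757
  7        75.00        54.7444       383.2106
  8     5,075.00     3,541.4619    28,331.6950
  Σ                  3,981.8016    30,013.9730
P = 3,981.8016; Macaulay duration = 30,013.9730 / 3,981.8016 = 7.53779 half-year periods = 3.76889 years.
Modified duration = D_Mac / (1 + y) = 3.76889 / 1.046 = 3.60315 years.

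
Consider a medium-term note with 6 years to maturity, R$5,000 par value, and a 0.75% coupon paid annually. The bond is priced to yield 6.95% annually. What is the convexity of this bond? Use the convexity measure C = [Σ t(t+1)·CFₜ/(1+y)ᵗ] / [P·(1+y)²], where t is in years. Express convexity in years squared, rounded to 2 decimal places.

35.61

With y = 0.0695:
  t   CF        PV=CF/(1+0.0695)^t    t·PV        t(t+1)·PV
  1        37.50        35.0631        35.0631          70.1262
  2        37.50        32.7846        65.5692         196.7075
  3        37.50        30.6541        91.9624         367.8495
  4        37.50        28.6621       114.6484         573.2421
  5        37.50        26.7995       133.9977         803.9862
  6     5,037.50     3,366.1257    20,196.7540     141,377.2781
  Σ                  3,520.0891    20,637.9948     143,389.1896
P = 3,520.0891.
Convexity = Σ t(t+1)·PV / [P·(1+y)²] = 143,389.1896 / (3,520.0891 × 1.143830) = 35.61239.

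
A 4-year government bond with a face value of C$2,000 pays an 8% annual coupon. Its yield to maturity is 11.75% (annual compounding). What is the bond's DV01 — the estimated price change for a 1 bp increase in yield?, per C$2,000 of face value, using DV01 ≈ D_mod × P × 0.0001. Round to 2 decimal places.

C$0.56

Periodic yield y = 0.1175.
  t   CF        PV=CF/(1+0.1175)^t    t·PV
  1       160.00       143.1767       143.1767
  2       160.00       128.1224       256.2447
  3       160.00       114.6509       343.9526
  4     2,160.00     1,385.0442     5,540.1767
  Σ                  1,770.9941     6,283.5508
P = 1,770.9941; D_Mac = 3.54804 yrs; D_mod = 3.17498 yrs.
DV01 ≈ 3.17498 × 1,770.9941 × 0.0001 = 0.562286.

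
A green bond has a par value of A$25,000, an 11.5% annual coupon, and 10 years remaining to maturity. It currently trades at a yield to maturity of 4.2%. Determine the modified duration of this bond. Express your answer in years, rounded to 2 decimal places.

6.89 years

Periodic yield y = 0.042. First find Macaulay duration:
  t   CF        PV=CF/(1+0.042)^t    t·PV
  1     2,875.00     2,759.1171     2,759.1171
  2     2,875.00     2,647.9051     5,295.8101
  3     2,875.00     2,541.1757     7,623.5271
  4     2,875.00     2,438.7483     9,754.9931
  5     2,875.00     2,340.4494    11,702.2469
  6     2,875.00     2,246.1127    13,476.6759
  7     2,875.00     2,155.5784    15,089.0486
  8     2,875.00     2,068.6932    16,549.5460
  9     2,875.00     1,985.3102    17,867.7920
  10   27,875.00    18,473.0109   184,730.1090
  Σ                 39,656.1009   284,848.8658
P = 39,656.1009; Macaulay duration = 284,848.8658 / 39,656.1009 = 7.18298 years.
Modified duration = D_Mac / (1 + y) = 7.18298 / 1.042 = 6.89345 years.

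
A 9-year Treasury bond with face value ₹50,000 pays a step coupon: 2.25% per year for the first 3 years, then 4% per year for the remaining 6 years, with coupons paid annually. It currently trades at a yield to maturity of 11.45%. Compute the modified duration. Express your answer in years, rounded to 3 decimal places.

6.897 years

Periodic yield y = 0.1145. First find Macaulay duration:
  t   CF        PV=CF/(1+0.1145)^t    t·PV
  1     1,125.00     1,009.4213     1,009.4213
  2     1,125.00       905.7167     1,811.4334
  3     1,125.00       812.6664     2,437.9992
  4     2,000.00     1,296.3125     5,185.2499
  5     2,000.00     1,163.1337     5,815.6684
  6     2,000.00     1,043.6372     6,261.8233
  7     2,000.00       936.4174     6,554.9220
  8     2,000.00       840.2130     6,721.7043
  9    52,000.00    19,601.2013   176,410.8115
  Σ                 27,608.7195   212,209.0332
P = 27,608.7195; Macaulay duration = 212,209.0332 / 27,608.7195 = 7.68630 years.
Modified duration = D_Mac / (1 + y) = 7.68630 / 1.1145 = 6.89664 years.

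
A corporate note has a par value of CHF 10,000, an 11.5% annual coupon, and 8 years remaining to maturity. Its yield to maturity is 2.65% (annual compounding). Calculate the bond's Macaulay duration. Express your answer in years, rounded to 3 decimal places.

6.172 years

Periodic yield y = 0.0265. Discount each cash flow and weight by its year:
  t   CF        PV=CF/(1+0.0265)^t    t·PV
  1     1,150.00     1,120.3117     1,120.3117
  2     1,150.00     1,091.3899     2,182.7798
  3     1,150.00     1,063.2147     3,189.6441
  4     1,150.00     1,035.7669     4,143.0676
  5     1,150.00     1,009.0277     5,045.1383
  6     1,150.00       982.9787     5,897.8723
  7     1,150.00       957.6023     6,703.2159
  8    11,150.00     9,044.8889    72,359.1114
  Σ                 16,305.1808   100,641.1411
Price P = Σ PV = 16,305.1808.
Macaulay duration = Σ(t·PV) / P = 100,641.1411 / 16,305.1808 = 6.17234 years.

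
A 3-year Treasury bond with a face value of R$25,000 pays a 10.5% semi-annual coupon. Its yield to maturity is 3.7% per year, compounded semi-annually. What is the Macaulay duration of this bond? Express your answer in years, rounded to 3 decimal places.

2.683 years

Periodic yield y = 0.0185. Discount each cash flow and weight by its period:
  t   CF        PV=CF/(1+0.0185)^t    t·PV
  1     1,312.50     1,288.6598     1,288.6598
  2     1,312.50     1,265.2526     2,530.5052
  3     1,312.50     1,242.2706     3,726.8118
  4     1,312.50     1,219.7061     4,878.8242
  5     1,312.50     1,197.5514     5,987.7568
  6    26,312.50    23,571.9718   141,431.8309
  Σ                 29,785.4122   159,844.3887
Price P = Σ PV = 29,785.4122.
Macaulay duration = Σ(t·PV) / P = 159,844.3887 / 29,785.4122 = 5.36653 half-year periods.
In years: 5.36653 / 2 = 2.68327 years.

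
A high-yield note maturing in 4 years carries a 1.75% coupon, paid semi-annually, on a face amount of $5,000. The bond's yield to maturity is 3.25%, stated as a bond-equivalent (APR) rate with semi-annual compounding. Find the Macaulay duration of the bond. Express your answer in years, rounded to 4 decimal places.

3.8763 years

Periodic yield y = 0.01625. Discount each cash flow and weight by its period:
  t   CF        PV=CF/(1+0.01625)^t    t·PV
  1        43.75        43.0504        43.0504
  2        43.75        42.3620        84.7241
  3        43.75        41.6847       125.0540
  4        43.75        41.0181       164.0725
  5        43.75        40.3622       201.8112
  6        43.75        39.7168       238.3011
  7        43.75        39.0818       273.5723
  8     5,043.75     4,433.5242    35,468.1936
  Σ                  4,720.8003    36,598.7792
Price P = Σ PV = 4,720.8003.
Macaulay duration = Σ(t·PV) / P = 36,598.7792 / 4,720.8003 = 7.75266 half-year periods.
In years: 7.75266 / 2 = 3.87633 years.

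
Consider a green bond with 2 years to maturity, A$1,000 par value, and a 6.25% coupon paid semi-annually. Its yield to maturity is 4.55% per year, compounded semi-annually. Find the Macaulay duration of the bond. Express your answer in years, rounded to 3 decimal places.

Periodic yield y = 0.02275. Discount each cash flow and weight by its period:
  t   CF        PV=CF/(1+0.02275)^t    t·PV
  1        31.25        30.5549        30.5549
  2        31.25        29.8752        59.7504
  3        31.25        29.2107        87.6320
  4     1,031.25       942.5101     3,770.0404
  Σ                  1,032.1509     3,947.9777
Price P = Σ PV = 1,032.1509.
Macaulay duration = Σ(t·PV) / P = 3,947.9777 / 1,032.1509 = 3.82500 half-year periods.
In years: 3.82500 / 2 = 1.91250 years.

1.913 years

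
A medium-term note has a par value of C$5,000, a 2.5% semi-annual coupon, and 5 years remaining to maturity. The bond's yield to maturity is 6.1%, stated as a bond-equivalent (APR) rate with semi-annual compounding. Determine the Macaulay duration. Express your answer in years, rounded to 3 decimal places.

Periodic yield y = 0.0305. Discount each cash flow and weight by its period:
  t   CF        PV=CF/(1+0.0305)^t    t·PV
  1        62.50        60.6502        60.6502
  2        62.50        58.8551       117.7102
  3        62.50        57.1131       171.3394
  4        62.50        55.4227       221.6910
  5        62.50        53.7824       268.9119
  6        62.50        52.1906       313.1434
  7        62.50        50.6459       354.5211
  8        62.50        49.1469       393.1751
  9        62.50        47.6923       429.2305
  10    5,062.50     3,748.7379    37,487.3788
  Σ                  4,234.2370    39,817.7516
Price P = Σ PV = 4,234.2370.
Macaulay duration = Σ(t·PV) / P = 39,817.7516 / 4,234.2370 = 9.40376 half-year periods.
In years: 9.40376 / 2 = 4.70188 years.

4.702 years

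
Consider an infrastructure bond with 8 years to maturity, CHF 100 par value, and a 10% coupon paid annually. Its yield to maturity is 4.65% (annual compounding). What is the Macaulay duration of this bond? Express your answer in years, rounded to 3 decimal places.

6.186 years

Periodic yield y = 0.0465. Discount each cash flow and weight by its year:
  t   CF        PV=CF/(1+0.0465)^t    t·PV
  1        10.00         9.5557         9.5557
  2        10.00         9.1311        18.2621
  3        10.00         8.7253        26.1760
  4        10.00         8.3376        33.3506
  5        10.00         7.9672        39.8358
  6        10.00         7.6132        45.6789
  7        10.00         7.2749        50.9241
  8       110.00        76.4678       611.7427
  Σ                    135.0727       835.5259
Price P = Σ PV = 135.0727.
Macaulay duration = Σ(t·PV) / P = 835.5259 / 135.0727 = 6.18575 years.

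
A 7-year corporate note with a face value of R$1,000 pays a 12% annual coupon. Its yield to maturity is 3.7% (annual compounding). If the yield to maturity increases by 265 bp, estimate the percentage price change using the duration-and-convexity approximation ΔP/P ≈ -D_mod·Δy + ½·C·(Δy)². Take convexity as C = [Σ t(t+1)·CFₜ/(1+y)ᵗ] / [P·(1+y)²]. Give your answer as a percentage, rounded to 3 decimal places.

With y = 0.037:
  t   CF        PV=CF/(1+0.037)^t    t·PV        t(t+1)·PV
  1       120.00       115.7184       115.7184         231.4368
  2       120.00       111.5896       223.1792         669.5376
  3       120.00       107.6081       322.8243       1,291.2972
  4       120.00       103.7687       415.0747       2,075.3733
  5       120.00       100.0662       500.3311       3,001.9864
  6       120.00        96.4959       578.9752       4,052.8264
  7     1,120.00       868.4938     6,079.4567      48,635.6534
  Σ                  1,503.7407     8,235.5595      59,958.1111
P = 1,503.7407; D_Mac = 5.47672 yrs; D_mod = 5.28131 yrs; C = 37.07810.
Duration effect: -5.28131 × (+0.0265) = -0.139955
Convexity effect: 0.5 × 37.07810 × (0.0265)² = +0.0130190
ΔP/P ≈ -0.139955 + 0.0130190 = -0.126936 = -12.6936%.

-12.694%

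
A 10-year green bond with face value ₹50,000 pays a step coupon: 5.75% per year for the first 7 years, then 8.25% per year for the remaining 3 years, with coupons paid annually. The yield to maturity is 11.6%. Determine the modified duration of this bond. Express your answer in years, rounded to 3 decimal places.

6.618 years

Periodic yield y = 0.116. First find Macaulay duration:
  t   CF        PV=CF/(1+0.116)^t    t·PV
  1     2,875.00     2,576.1649     2,576.1649
  2     2,875.00     2,308.3915     4,616.7829
  3     2,875.00     2,068.4511     6,205.3534
  4     2,875.00     1,853.4508     7,413.8033
  5     2,875.00     1,660.7982     8,303.9912
  6     2,875.00     1,488.1705     8,929.0228
  7     2,875.00     1,333.4861     9,334.4026
  8     4,125.00     1,714.3930    13,715.1444
  9     4,125.00     1,536.1945    13,825.7504
  10   54,125.00    18,061.5893   180,615.8933
  Σ                 34,601.0900   255,536.3091
P = 34,601.0900; Macaulay duration = 255,536.3091 / 34,601.0900 = 7.38521 years.
Modified duration = D_Mac / (1 + y) = 7.38521 / 1.116 = 6.61757 years.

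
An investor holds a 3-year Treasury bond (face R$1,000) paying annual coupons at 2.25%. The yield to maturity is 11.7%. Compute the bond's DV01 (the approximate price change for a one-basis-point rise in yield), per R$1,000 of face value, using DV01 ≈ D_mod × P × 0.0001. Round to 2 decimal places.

R$0.20

Periodic yield y = 0.117.
  t   CF        PV=CF/(1+0.117)^t    t·PV
  1        22.50        20.1432        20.1432
  2        22.50        18.0333        36.0667
  3     1,022.50       733.6751     2,201.0254
  Σ                    771.8517     2,257.2353
P = 771.8517; D_Mac = 2.92444 yrs; D_mod = 2.61812 yrs.
DV01 ≈ 2.61812 × 771.8517 × 0.0001 = 0.202080.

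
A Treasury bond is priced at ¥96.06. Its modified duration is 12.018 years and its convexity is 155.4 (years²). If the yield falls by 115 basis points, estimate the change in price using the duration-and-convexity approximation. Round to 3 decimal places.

+¥14.263

Duration effect: -D_mod·Δy = -12.018 × (-0.0115) = +0.138207
Convexity effect: ½·C·(Δy)² = 0.5 × 155.4 × (-0.0115)² = +0.010275825
ΔP/P ≈ +0.138207 + 0.010275825 = +0.148482825
ΔP ≈ 96.06 × (+0.148482825) = +14.2632601695.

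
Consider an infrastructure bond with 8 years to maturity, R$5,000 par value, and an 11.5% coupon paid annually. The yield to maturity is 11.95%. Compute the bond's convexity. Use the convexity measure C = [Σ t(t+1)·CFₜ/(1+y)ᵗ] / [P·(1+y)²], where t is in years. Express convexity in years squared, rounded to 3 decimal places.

With y = 0.1195:
  t   CF        PV=CF/(1+0.1195)^t    t·PV        t(t+1)·PV
  1       575.00       513.6222       513.6222       1,027.2443
  2       575.00       458.7960       917.5921       2,752.7762
  3       575.00       409.8223     1,229.4668       4,917.8672
  4       575.00       366.0762     1,464.3047       7,321.5233
  5       575.00       326.9997     1,634.9985       9,809.9910
  6       575.00       292.0944     1,752.5665      12,267.9655
  7       575.00       260.9151     1,826.4055      14,611.2438
  8     5,575.00     2,259.7068    18,077.6542     162,698.8881
  Σ                  4,888.0326    27,416.6104     215,407.4994
P = 4,888.0326.
Convexity = Σ t(t+1)·PV / [P·(1+y)²] = 215,407.4994 / (4,888.0326 × 1.253280) = 35.16240.

35.162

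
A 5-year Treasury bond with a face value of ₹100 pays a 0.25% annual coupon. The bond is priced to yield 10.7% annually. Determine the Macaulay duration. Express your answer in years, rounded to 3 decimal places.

4.966 years

Periodic yield y = 0.107. Discount each cash flow and weight by its year:
  t   CF        PV=CF/(1+0.107)^t    t·PV
  1         0.25         0.2258         0.2258
  2         0.25         0.2040         0.4080
  3         0.25         0.1843         0.5529
  4         0.25         0.1665         0.6659
  5       100.25        60.3040       301.5201
  Σ                     61.0846       303.3727
Price P = Σ PV = 61.0846.
Macaulay duration = Σ(t·PV) / P = 303.3727 / 61.0846 = 4.96643 years.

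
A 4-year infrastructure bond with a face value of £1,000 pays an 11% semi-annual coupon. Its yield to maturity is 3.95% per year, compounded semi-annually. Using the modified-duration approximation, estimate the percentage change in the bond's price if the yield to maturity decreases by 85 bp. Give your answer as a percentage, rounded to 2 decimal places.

Periodic yield y = 0.01975. Modified duration first:
  t   CF        PV=CF/(1+0.01975)^t    t·PV
  1        55.00        53.9348        53.9348
  2        55.00        52.8902       105.7804
  3        55.00        51.8659       155.5976
  4        55.00        50.8613       203.4454
  5        55.00        49.8763       249.3814
  6        55.00        48.9103       293.4619
  7        55.00        47.9630       335.7413
  8     1,055.00       902.1998     7,217.5988
  Σ                  1,258.5017     8,614.9415
P = 1,258.5017; D_Mac = 6.84540 half-year periods = 3.42270 yrs; D_mod = 3.42270/(1+0.01975) = 3.35641 yrs.
ΔP/P ≈ -D_mod · Δy = -3.35641 × (-0.0085) = +0.028529 = +2.8529%.

+2.85%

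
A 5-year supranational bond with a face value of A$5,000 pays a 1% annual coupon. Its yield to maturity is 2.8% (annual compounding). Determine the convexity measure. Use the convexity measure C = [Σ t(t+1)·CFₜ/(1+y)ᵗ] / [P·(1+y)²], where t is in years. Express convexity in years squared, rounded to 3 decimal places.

27.609

With y = 0.028:
  t   CF        PV=CF/(1+0.028)^t    t·PV        t(t+1)·PV
  1        50.00        48.6381        48.6381          97.2763
  2        50.00        47.3134        94.6267         283.8801
  3        50.00        46.0247       138.0740         552.2960
  4        50.00        44.7711       179.0843         895.4215
  5     5,050.00     4,398.7148    21,993.5740     131,961.4441
  Σ                  4,585.4620    22,453.9972     133,790.3181
P = 4,585.4620.
Convexity = Σ t(t+1)·PV / [P·(1+y)²] = 133,790.3181 / (4,585.4620 × 1.056784) = 27.60930.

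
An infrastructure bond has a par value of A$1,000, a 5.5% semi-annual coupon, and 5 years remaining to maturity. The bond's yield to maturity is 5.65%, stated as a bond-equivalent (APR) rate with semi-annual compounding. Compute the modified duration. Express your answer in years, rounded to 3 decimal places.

4.315 years

Periodic yield y = 0.02825. First find Macaulay duration:
  t   CF        PV=CF/(1+0.02825)^t    t·PV
  1        27.50        26.7445        26.7445
  2        27.50        26.0097        52.0194
  3        27.50        25.2951        75.8853
  4        27.50        24.6002        98.4006
  5        27.50        23.9243       119.6215
  6        27.50        23.2670       139.6020
  7        27.50        22.6278       158.3944
  8        27.50        22.0061       176.0487
  9        27.50        21.4015       192.6135
  10    1,027.50       777.6688     7,776.6875
  Σ                    993.5448     8,816.0174
P = 993.5448; Macaulay duration = 8,816.0174 / 993.5448 = 8.87330 half-year periods = 4.43665 years.
Modified duration = D_Mac / (1 + y) = 4.43665 / 1.02825 = 4.31476 years.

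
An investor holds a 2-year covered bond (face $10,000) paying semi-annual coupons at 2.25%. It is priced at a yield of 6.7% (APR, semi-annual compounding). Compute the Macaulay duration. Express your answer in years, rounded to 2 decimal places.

Periodic yield y = 0.0335. Discount each cash flow and weight by its period:
  t   CF        PV=CF/(1+0.0335)^t    t·PV
  1       112.50       108.8534       108.8534
  2       112.50       105.3250       210.6500
  3       112.50       101.9110       305.7330
  4    10,112.50     8,863.7319    35,454.9275
  Σ                  9,179.8213    36,080.1640
Price P = Σ PV = 9,179.8213.
Macaulay duration = Σ(t·PV) / P = 36,080.1640 / 9,179.8213 = 3.93038 half-year periods.
In years: 3.93038 / 2 = 1.96519 years.

1.97 years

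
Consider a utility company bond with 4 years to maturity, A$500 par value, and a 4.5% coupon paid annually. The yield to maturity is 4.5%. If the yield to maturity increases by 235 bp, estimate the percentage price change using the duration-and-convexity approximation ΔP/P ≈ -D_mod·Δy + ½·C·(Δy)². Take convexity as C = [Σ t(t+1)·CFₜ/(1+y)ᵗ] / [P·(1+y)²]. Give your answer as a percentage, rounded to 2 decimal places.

With y = 0.045:
  t   CF        PV=CF/(1+0.045)^t    t·PV        t(t+1)·PV
  1        22.50        21.5311        21.5311          43.0622
  2        22.50        20.6039        41.2078         123.6235
  3        22.50        19.7167        59.1500         236.6001
  4       522.50       438.1483     1,752.5932       8,762.9660
  Σ                    500.0000     1,874.4822       9,166.2519
P = 500.0000; D_Mac = 3.74896 yrs; D_mod = 3.58753 yrs; C = 16.78762.
Duration effect: -3.58753 × (+0.0235) = -0.084307
Convexity effect: 0.5 × 16.78762 × (0.0235)² = +0.0046355
ΔP/P ≈ -0.084307 + 0.0046355 = -0.079671 = -7.9671%.

-7.97%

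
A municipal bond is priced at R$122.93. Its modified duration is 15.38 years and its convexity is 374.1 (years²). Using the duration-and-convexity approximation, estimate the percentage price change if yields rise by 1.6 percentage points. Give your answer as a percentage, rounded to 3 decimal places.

Duration effect: -D_mod·Δy = -15.38 × (+0.016) = -0.246080
Convexity effect: ½·C·(Δy)² = 0.5 × 374.1 × (0.016)² = +0.0478848
ΔP/P ≈ -0.246080 + 0.0478848 = -0.1981952
= -19.81952%.

-19.820%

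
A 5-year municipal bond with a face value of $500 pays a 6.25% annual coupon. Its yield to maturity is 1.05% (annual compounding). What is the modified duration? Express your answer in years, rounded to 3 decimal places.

Periodic yield y = 0.0105. First find Macaulay duration:
  t   CF        PV=CF/(1+0.0105)^t    t·PV
  1        31.25        30.9253        30.9253
  2        31.25        30.6039        61.2079
  3        31.25        30.2859        90.8578
  4        31.25        29.9712       119.8850
  5       531.25       504.2168     2,521.0842
  Σ                    626.0033     2,823.9602
P = 626.0033; Macaulay duration = 2,823.9602 / 626.0033 = 4.51110 years.
Modified duration = D_Mac / (1 + y) = 4.51110 / 1.0105 = 4.46422 years.

4.464 years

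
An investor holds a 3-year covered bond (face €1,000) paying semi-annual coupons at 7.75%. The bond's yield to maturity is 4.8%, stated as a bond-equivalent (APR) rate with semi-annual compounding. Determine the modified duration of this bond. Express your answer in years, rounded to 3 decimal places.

2.681 years

Periodic yield y = 0.024. First find Macaulay duration:
  t   CF        PV=CF/(1+0.024)^t    t·PV
  1        38.75        37.8418        37.8418
  2        38.75        36.9549        73.9098
  3        38.75        36.0887       108.2662
  4        38.75        35.2429       140.9717
  5        38.75        34.4169       172.0846
  6     1,038.75       900.9720     5,405.8320
  Σ                  1,081.5173     5,938.9061
P = 1,081.5173; Macaulay duration = 5,938.9061 / 1,081.5173 = 5.49127 half-year periods = 2.74564 years.
Modified duration = D_Mac / (1 + y) = 2.74564 / 1.024 = 2.68129 years.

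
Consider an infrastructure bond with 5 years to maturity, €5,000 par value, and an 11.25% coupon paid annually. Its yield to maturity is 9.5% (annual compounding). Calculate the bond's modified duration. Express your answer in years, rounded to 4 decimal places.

Periodic yield y = 0.095. First find Macaulay duration:
  t   CF        PV=CF/(1+0.095)^t    t·PV
  1       562.50       513.6986       513.6986
  2       562.50       469.1312       938.2623
  3       562.50       428.4303     1,285.2909
  4       562.50       391.2605     1,565.0422
  5     5,562.50     3,533.4539    17,667.2694
  Σ                  5,335.9745    21,969.5634
P = 5,335.9745; Macaulay duration = 21,969.5634 / 5,335.9745 = 4.11725 years.
Modified duration = D_Mac / (1 + y) = 4.11725 / 1.095 = 3.76005 years.

3.7600 years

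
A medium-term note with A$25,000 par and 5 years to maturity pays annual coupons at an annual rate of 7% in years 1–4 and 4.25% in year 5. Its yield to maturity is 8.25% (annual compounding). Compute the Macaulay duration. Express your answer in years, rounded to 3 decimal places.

4.357 years

Periodic yield y = 0.0825. Discount each cash flow and weight by its year:
  t   CF        PV=CF/(1+0.0825)^t    t·PV
  1     1,750.00     1,616.6282     1,616.6282
  2     1,750.00     1,493.4209     2,986.8419
  3     1,750.00     1,379.6036     4,138.8109
  4     1,750.00     1,274.4606     5,097.8426
  5    26,062.50    17,533.8201    87,669.1007
  Σ                 23,297.9335   101,509.2243
Price P = Σ PV = 23,297.9335.
Macaulay duration = Σ(t·PV) / P = 101,509.2243 / 23,297.9335 = 4.35701 years.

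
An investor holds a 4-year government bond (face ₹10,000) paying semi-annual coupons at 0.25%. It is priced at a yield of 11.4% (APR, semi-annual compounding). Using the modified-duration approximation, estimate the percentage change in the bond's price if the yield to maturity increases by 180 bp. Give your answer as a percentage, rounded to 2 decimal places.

-6.77%

Periodic yield y = 0.057. Modified duration first:
  t   CF        PV=CF/(1+0.057)^t    t·PV
  1        12.50        11.8259        11.8259
  2        12.50        11.1882        22.3764
  3        12.50        10.5849        31.7546
  4        12.50        10.0141        40.0562
  5        12.50         9.4740        47.3702
  6        12.50         8.9631        53.7788
  7        12.50         8.4798        59.3585
  8    10,012.50     6,426.0283    51,408.2260
  Σ                  6,496.5583    51,674.7467
P = 6,496.5583; D_Mac = 7.95417 half-year periods = 3.97709 yrs; D_mod = 3.97709/(1+0.057) = 3.76262 yrs.
ΔP/P ≈ -D_mod · Δy = -3.76262 × (+0.018) = -0.067727 = -6.7727%.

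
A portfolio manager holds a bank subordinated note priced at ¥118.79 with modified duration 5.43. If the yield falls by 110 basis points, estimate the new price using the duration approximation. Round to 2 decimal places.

Duration approximation: ΔP/P ≈ -D_mod · Δy = -5.43 × (-0.011) = +0.059730.
New price ≈ 118.79 × (1 + 0.059730) = 125.8853267.

¥125.89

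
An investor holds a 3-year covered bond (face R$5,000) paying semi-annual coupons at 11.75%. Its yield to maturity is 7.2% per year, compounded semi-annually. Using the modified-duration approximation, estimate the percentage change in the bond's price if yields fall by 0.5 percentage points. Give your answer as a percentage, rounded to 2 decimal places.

Periodic yield y = 0.036. Modified duration first:
  t   CF        PV=CF/(1+0.036)^t    t·PV
  1       293.75       283.5425       283.5425
  2       293.75       273.6896       547.3793
  3       293.75       264.1792       792.5376
  4       293.75       254.9992     1,019.9969
  5       293.75       246.1382     1,230.6912
  6     5,293.75     4,281.5882    25,689.5292
  Σ                  5,604.1370    29,563.6767
P = 5,604.1370; D_Mac = 5.27533 half-year periods = 2.63767 yrs; D_mod = 2.63767/(1+0.036) = 2.54601 yrs.
ΔP/P ≈ -D_mod · Δy = -2.54601 × (-0.005) = +0.012730 = +1.2730%.

+1.27%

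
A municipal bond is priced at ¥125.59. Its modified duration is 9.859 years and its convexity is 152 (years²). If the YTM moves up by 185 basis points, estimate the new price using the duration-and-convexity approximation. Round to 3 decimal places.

¥105.950

Duration effect: -D_mod·Δy = -9.859 × (+0.0185) = -0.1823915
Convexity effect: ½·C·(Δy)² = 0.5 × 152 × (0.0185)² = +0.0260110
ΔP/P ≈ -0.1823915 + 0.0260110 = -0.1563805
New price ≈ 125.59 × (1 - 0.1563805) = 105.950173005.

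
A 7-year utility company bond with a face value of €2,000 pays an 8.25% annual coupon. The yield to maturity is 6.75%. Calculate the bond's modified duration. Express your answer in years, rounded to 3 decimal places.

5.291 years

Periodic yield y = 0.0675. First find Macaulay duration:
  t   CF        PV=CF/(1+0.0675)^t    t·PV
  1       165.00       154.5667       154.5667
  2       165.00       144.7932       289.5864
  3       165.00       135.6377       406.9130
  4       165.00       127.0610       508.2442
  5       165.00       119.0267       595.1337
  6       165.00       111.5005       669.0027
  7     2,165.00     1,370.5116     9,593.5812
  Σ                  2,163.0974    12,217.0279
P = 2,163.0974; Macaulay duration = 12,217.0279 / 2,163.0974 = 5.64793 years.
Modified duration = D_Mac / (1 + y) = 5.64793 / 1.0675 = 5.29080 years.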